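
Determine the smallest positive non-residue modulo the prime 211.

(2/211) = −1, so 2 is the smallest positive non-residue mod 211.

2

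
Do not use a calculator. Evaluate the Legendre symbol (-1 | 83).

-1

First reduce: -1 ≡ 82 (mod 83).
Pull out 2: since 83 ≡ 3 (mod 8), (2/83) = -1.
Reciprocity: 41 ≡ 1 and 83 ≡ 3 (mod 4), so (41/83) = +(83/41).
Reduce top mod 41: now compute (1/41).
Reached (1/41) = 1. Collecting the sign flips along the way, the symbol is -1.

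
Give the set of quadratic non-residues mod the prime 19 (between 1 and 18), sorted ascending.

Square k = 1,…,9 (k and 19−k give the same square):
1²=1, 2²=4, 3²=9, 4²=16, 5²≡6, 6²≡17, 7²≡11, 8²≡7, 9²≡5 (mod 19).
The residues are {1, 4, 5, 6, 7, 9, 11, 16, 17}; the non-residues are the remaining 9 nonzero classes.

2 3 8 10 12 13 14 15 18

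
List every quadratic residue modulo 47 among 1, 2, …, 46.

1 2 3 4 6 7 8 9 12 14 16 17 18 21 24 25 27 28 32 34 36 37 42

Square k = 1,…,23 (k and 47−k give the same square):
1²=1, 2²=4, 3²=9, 4²=16, 5²=25, 6²=36, 7²≡2, 8²≡17, 9²≡34, 10²≡6, 11²≡27, 12²≡3, 13²≡28, 14²≡8, 15²≡37, 16²≡21, 17²≡7, 18²≡42, 19²≡32, 20²≡24, 21²≡18, 22²≡14, 23²≡12 (mod 47).
So the quadratic residues mod 47 are {1, 2, 3, 4, 6, 7, 8, 9, 12, 14, 16, 17, 18, 21, 24, 25, 27, 28, 32, 34, 36, 37, 42}.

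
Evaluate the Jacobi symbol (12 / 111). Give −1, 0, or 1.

Pull out 2^2: since 111 ≡ 7 (mod 8), (2/111) = +1, so (2/111)^2 = +1.
Reciprocity: 3 ≡ 3 and 111 ≡ 3 (mod 4), so (3/111) = −(111/3).
Reduce top mod 3: now compute (0/3).
Top reduces to 0: gcd > 1, so the symbol is 0.

0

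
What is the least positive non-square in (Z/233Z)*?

(2/233) = +1, so 2 is a residue.
(3/233) = −1, so 3 is the smallest positive non-residue mod 233.

3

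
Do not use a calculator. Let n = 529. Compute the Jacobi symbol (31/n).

Reciprocity: 31 ≡ 3 and 529 ≡ 1 (mod 4), so (31/529) = +(529/31).
Reduce top mod 31: now compute (2/31).
Pull out 2: since 31 ≡ 7 (mod 8), (2/31) = +1.
Reached (1/31) = 1. Collecting the sign flips along the way, the symbol is +1.

1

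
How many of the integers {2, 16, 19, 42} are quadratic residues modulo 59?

(2/59) = -1 → non-residue.
(16/59) = +1 → QR.
(19/59) = +1 → QR.
(42/59) = -1 → non-residue.
Total quadratic residues among the 4: 2.

2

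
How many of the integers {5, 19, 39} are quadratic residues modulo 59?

2

(5/59) = +1 → QR.
(19/59) = +1 → QR.
(39/59) = -1 → non-residue.
Total quadratic residues among the 3: 2.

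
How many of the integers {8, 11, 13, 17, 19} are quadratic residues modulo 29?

(8/29) = -1 → non-residue.
(11/29) = -1 → non-residue.
(13/29) = +1 → QR.
(17/29) = -1 → non-residue.
(19/29) = -1 → non-residue.
Total quadratic residues among the 5: 1.

1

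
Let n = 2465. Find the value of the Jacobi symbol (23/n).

Reciprocity: 23 ≡ 3 and 2465 ≡ 1 (mod 4), so (23/2465) = +(2465/23).
Reduce top mod 23: now compute (4/23).
Pull out 2^2: since 23 ≡ 7 (mod 8), (2/23) = +1, so (2/23)^2 = +1.
Reached (1/23) = 1. Collecting the sign flips along the way, the symbol is +1.

1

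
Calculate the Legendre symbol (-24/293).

First reduce: -24 ≡ 269 (mod 293).
Reciprocity: 269 ≡ 1 and 293 ≡ 1 (mod 4), so (269/293) = +(293/269).
Reduce top mod 269: now compute (24/269).
Pull out 2^3: since 269 ≡ 5 (mod 8), (2/269) = -1, so (2/269)^3 = -1.
Reciprocity: 3 ≡ 3 and 269 ≡ 1 (mod 4), so (3/269) = +(269/3).
Reduce top mod 3: now compute (2/3).
Pull out 2: since 3 ≡ 3 (mod 8), (2/3) = -1.
Reached (1/3) = 1. Collecting the sign flips along the way, the symbol is +1.

1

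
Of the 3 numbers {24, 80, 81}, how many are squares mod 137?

1

(24/137) = -1 → non-residue.
(80/137) = -1 → non-residue.
(81/137) = +1 → QR.
Total quadratic residues among the 3: 1.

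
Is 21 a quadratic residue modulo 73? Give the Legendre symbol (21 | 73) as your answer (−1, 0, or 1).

Euler's criterion: (21/73) ≡ 21^36 (mod 73).
21^2 ≡ 3 (mod 73)
21^4 ≡ 9 (mod 73)
21^8 ≡ 8 (mod 73)
21^16 ≡ 64 (mod 73)
21^32 ≡ 8 (mod 73)
21^36 = 21^(32+4) ≡ 72 (mod 73).
Result is 72 ≡ −1, so (21/73) = −1.

-1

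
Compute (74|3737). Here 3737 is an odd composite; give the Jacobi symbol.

Pull out 2: since 3737 ≡ 1 (mod 8), (2/3737) = +1.
Reciprocity: 37 ≡ 1 and 3737 ≡ 1 (mod 4), so (37/3737) = +(3737/37).
Reduce top mod 37: now compute (0/37).
Top reduces to 0: gcd > 1, so the symbol is 0.

0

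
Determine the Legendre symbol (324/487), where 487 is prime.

Pull out 2^2: since 487 ≡ 7 (mod 8), (2/487) = +1, so (2/487)^2 = +1.
Reciprocity: 81 ≡ 1 and 487 ≡ 3 (mod 4), so (81/487) = +(487/81).
Reduce top mod 81: now compute (1/81).
Reached (1/81) = 1. Collecting the sign flips along the way, the symbol is +1.

1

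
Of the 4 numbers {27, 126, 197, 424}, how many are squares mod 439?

(27/439) = -1 → non-residue.
(126/439) = +1 → QR.
(197/439) = -1 → non-residue.
(424/439) = +1 → QR.
Total quadratic residues among the 4: 2.

2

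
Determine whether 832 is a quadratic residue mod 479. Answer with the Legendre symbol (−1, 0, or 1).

First reduce: 832 ≡ 353 (mod 479).
Reciprocity: 353 ≡ 1 and 479 ≡ 3 (mod 4), so (353/479) = +(479/353).
Reduce top mod 353: now compute (126/353).
Pull out 2: since 353 ≡ 1 (mod 8), (2/353) = +1.
Reciprocity: 63 ≡ 3 and 353 ≡ 1 (mod 4), so (63/353) = +(353/63).
Reduce top mod 63: now compute (38/63).
Pull out 2: since 63 ≡ 7 (mod 8), (2/63) = +1.
Reciprocity: 19 ≡ 3 and 63 ≡ 3 (mod 4), so (19/63) = −(63/19).
Reduce top mod 19: now compute (6/19).
Pull out 2: since 19 ≡ 3 (mod 8), (2/19) = -1.
Reciprocity: 3 ≡ 3 and 19 ≡ 3 (mod 4), so (3/19) = −(19/3).
Reduce top mod 3: now compute (1/3).
Reached (1/3) = 1. Collecting the sign flips along the way, the symbol is -1.

-1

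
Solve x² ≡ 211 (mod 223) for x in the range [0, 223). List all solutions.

Since 223 ≡ 3 (mod 4), a square root of 211 is 211^((223+1)/4) = 211^56 mod 223.
Repeated squaring: 211^2≡144, 211^4≡220, 211^8≡9, 211^16≡81, 211^32≡94 (mod 223).
211^56 = 211^(32+16+8) ≡ 65 (mod 223).
Check: 65² = 4225 ≡ 211 (mod 223). The two roots are 65 and 158.

65, 158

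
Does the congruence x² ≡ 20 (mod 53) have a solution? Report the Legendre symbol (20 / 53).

-1

Euler's criterion: (20/53) ≡ 20^26 (mod 53).
20^2 ≡ 29 (mod 53)
20^4 ≡ 46 (mod 53)
20^8 ≡ 49 (mod 53)
20^16 ≡ 16 (mod 53)
20^26 = 20^(16+8+2) ≡ 52 (mod 53).
Result is 52 ≡ −1, so (20/53) = −1.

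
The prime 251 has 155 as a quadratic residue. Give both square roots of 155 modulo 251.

54, 197

Since 251 ≡ 3 (mod 4), a square root of 155 is 155^((251+1)/4) = 155^63 mod 251.
Repeated squaring: 155^2≡180, 155^4≡21, 155^8≡190, 155^16≡207, 155^32≡179 (mod 251).
155^63 = 155^(32+16+8+4+2+1) ≡ 197 (mod 251).
Check: 197² = 38809 ≡ 155 (mod 251). The two roots are 54 and 197.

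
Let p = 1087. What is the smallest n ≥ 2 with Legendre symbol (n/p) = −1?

(2/1087) = +1, so 2 is a residue.
(3/1087) = −1, so 3 is the smallest positive non-residue mod 1087.

3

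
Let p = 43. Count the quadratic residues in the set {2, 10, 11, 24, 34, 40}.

4

(2/43) = -1 → non-residue.
(10/43) = +1 → QR.
(11/43) = +1 → QR.
(24/43) = +1 → QR.
(34/43) = -1 → non-residue.
(40/43) = +1 → QR.
Total quadratic residues among the 6: 4.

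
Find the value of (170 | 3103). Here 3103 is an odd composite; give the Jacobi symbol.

-1

Pull out 2: since 3103 ≡ 7 (mod 8), (2/3103) = +1.
Reciprocity: 85 ≡ 1 and 3103 ≡ 3 (mod 4), so (85/3103) = +(3103/85).
Reduce top mod 85: now compute (43/85).
Reciprocity: 43 ≡ 3 and 85 ≡ 1 (mod 4), so (43/85) = +(85/43).
Reduce top mod 43: now compute (42/43).
Pull out 2: since 43 ≡ 3 (mod 8), (2/43) = -1.
Reciprocity: 21 ≡ 1 and 43 ≡ 3 (mod 4), so (21/43) = +(43/21).
Reduce top mod 21: now compute (1/21).
Reached (1/21) = 1. Collecting the sign flips along the way, the symbol is -1.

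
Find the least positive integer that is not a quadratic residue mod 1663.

3

(2/1663) = +1, so 2 is a residue.
(3/1663) = −1, so 3 is the smallest positive non-residue mod 1663.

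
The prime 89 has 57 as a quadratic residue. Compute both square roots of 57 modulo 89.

89 ≡ 1 (mod 4), so we find a root by search.
Trying successive values, 18² = 324 ≡ 57 (mod 89). The other root is 89 − 18 = 71.

18, 71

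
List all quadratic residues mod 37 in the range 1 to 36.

1,3,4,7,9,10,11,12,16,21,25,26,27,28,30,33,34,36

Square k = 1,…,18 (k and 37−k give the same square):
1²=1, 2²=4, 3²=9, 4²=16, 5²=25, 6²=36, 7²≡12, 8²≡27, 9²≡7, 10²≡26, 11²≡10, 12²≡33, 13²≡21, 14²≡11, 15²≡3, 16²≡34, 17²≡30, 18²≡28 (mod 37).
So the quadratic residues mod 37 are {1, 3, 4, 7, 9, 10, 11, 12, 16, 21, 25, 26, 27, 28, 30, 33, 34, 36}.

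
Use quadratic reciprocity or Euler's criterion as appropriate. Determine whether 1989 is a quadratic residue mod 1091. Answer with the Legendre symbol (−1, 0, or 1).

Euler's criterion: (1989/1091) ≡ 898^545 (mod 1091).
898^2 ≡ 155 (mod 1091)
898^4 ≡ 23 (mod 1091)
898^8 ≡ 529 (mod 1091)
898^16 ≡ 545 (mod 1091)
898^32 ≡ 273 (mod 1091)
898^64 ≡ 341 (mod 1091)
898^128 ≡ 635 (mod 1091)
898^256 ≡ 646 (mod 1091)
898^512 ≡ 554 (mod 1091)
898^545 = 898^(512+32+1) ≡ 1090 (mod 1091).
Result is 1090 ≡ −1, so (1989/1091) = −1.

-1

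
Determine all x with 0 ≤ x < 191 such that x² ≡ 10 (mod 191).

34, 157

Since 191 ≡ 3 (mod 4), a square root of 10 is 10^((191+1)/4) = 10^48 mod 191.
Repeated squaring: 10^2≡100, 10^4≡68, 10^8≡40, 10^16≡72, 10^32≡27 (mod 191).
10^48 = 10^(32+16) ≡ 34 (mod 191).
Check: 34² = 1156 ≡ 10 (mod 191). The two roots are 34 and 157.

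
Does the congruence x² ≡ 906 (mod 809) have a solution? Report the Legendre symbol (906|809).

1

First reduce: 906 ≡ 97 (mod 809).
Reciprocity: 97 ≡ 1 and 809 ≡ 1 (mod 4), so (97/809) = +(809/97).
Reduce top mod 97: now compute (33/97).
Reciprocity: 33 ≡ 1 and 97 ≡ 1 (mod 4), so (33/97) = +(97/33).
Reduce top mod 33: now compute (31/33).
Reciprocity: 31 ≡ 3 and 33 ≡ 1 (mod 4), so (31/33) = +(33/31).
Reduce top mod 31: now compute (2/31).
Pull out 2: since 31 ≡ 7 (mod 8), (2/31) = +1.
Reached (1/31) = 1. Collecting the sign flips along the way, the symbol is +1.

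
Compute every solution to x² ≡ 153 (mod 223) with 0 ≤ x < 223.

Since 223 ≡ 3 (mod 4), a square root of 153 is 153^((223+1)/4) = 153^56 mod 223.
Repeated squaring: 153^2≡217, 153^4≡36, 153^8≡181, 153^16≡203, 153^32≡177 (mod 223).
153^56 = 153^(32+16+8) ≡ 162 (mod 223).
Check: 162² = 26244 ≡ 153 (mod 223). The two roots are 61 and 162.

61, 162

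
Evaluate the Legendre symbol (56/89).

Pull out 2^3: since 89 ≡ 1 (mod 8), (2/89) = +1, so (2/89)^3 = +1.
Reciprocity: 7 ≡ 3 and 89 ≡ 1 (mod 4), so (7/89) = +(89/7).
Reduce top mod 7: now compute (5/7).
Reciprocity: 5 ≡ 1 and 7 ≡ 3 (mod 4), so (5/7) = +(7/5).
Reduce top mod 5: now compute (2/5).
Pull out 2: since 5 ≡ 5 (mod 8), (2/5) = -1.
Reached (1/5) = 1. Collecting the sign flips along the way, the symbol is -1.

-1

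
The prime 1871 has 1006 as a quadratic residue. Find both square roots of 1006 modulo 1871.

Since 1871 ≡ 3 (mod 4), a square root of 1006 is 1006^((1871+1)/4) = 1006^468 mod 1871.
Repeated squaring: 1006^2≡1696, 1006^4≡689, 1006^8≡1358, 1006^16≡1229, 1006^32≡544, 1006^64≡318, 1006^128≡90, 1006^256≡616 (mod 1871).
1006^468 = 1006^(256+128+64+16+4) ≡ 772 (mod 1871).
Check: 772² = 595984 ≡ 1006 (mod 1871). The two roots are 772 and 1099.

772, 1099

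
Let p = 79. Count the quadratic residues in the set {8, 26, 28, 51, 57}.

(8/79) = +1 → QR.
(26/79) = +1 → QR.
(28/79) = -1 → non-residue.
(51/79) = +1 → QR.
(57/79) = -1 → non-residue.
Total quadratic residues among the 5: 3.

3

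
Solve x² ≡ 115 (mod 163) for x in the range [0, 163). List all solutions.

21, 142

Since 163 ≡ 3 (mod 4), a square root of 115 is 115^((163+1)/4) = 115^41 mod 163.
Repeated squaring: 115^2≡22, 115^4≡158, 115^8≡25, 115^16≡136, 115^32≡77 (mod 163).
115^41 = 115^(32+8+1) ≡ 21 (mod 163).
Check: 21² = 441 ≡ 115 (mod 163). The two roots are 21 and 142.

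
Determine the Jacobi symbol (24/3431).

1

Pull out 2^3: since 3431 ≡ 7 (mod 8), (2/3431) = +1, so (2/3431)^3 = +1.
Reciprocity: 3 ≡ 3 and 3431 ≡ 3 (mod 4), so (3/3431) = −(3431/3).
Reduce top mod 3: now compute (2/3).
Pull out 2: since 3 ≡ 3 (mod 8), (2/3) = -1.
Reached (1/3) = 1. Collecting the sign flips along the way, the symbol is +1.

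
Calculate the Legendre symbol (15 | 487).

1

Euler's criterion: (15/487) ≡ 15^243 (mod 487).
15^2 ≡ 225 (mod 487)
15^4 ≡ 464 (mod 487)
15^8 ≡ 42 (mod 487)
15^16 ≡ 303 (mod 487)
15^32 ≡ 253 (mod 487)
15^64 ≡ 212 (mod 487)
15^128 ≡ 140 (mod 487)
15^243 = 15^(128+64+32+16+2+1) ≡ 1 (mod 487).
Result is 1, so (15/487) = 1.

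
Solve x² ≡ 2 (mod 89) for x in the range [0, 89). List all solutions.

89 ≡ 1 (mod 4), so we find a root by search.
Trying successive values, 25² = 625 ≡ 2 (mod 89). The other root is 89 − 25 = 64.

25, 64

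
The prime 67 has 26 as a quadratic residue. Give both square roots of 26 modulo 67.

19, 48

Since 67 ≡ 3 (mod 4), a square root of 26 is 26^((67+1)/4) = 26^17 mod 67.
Repeated squaring: 26^2≡6, 26^4≡36, 26^8≡23, 26^16≡60 (mod 67).
26^17 = 26^(16+1) ≡ 19 (mod 67).
Check: 19² = 361 ≡ 26 (mod 67). The two roots are 19 and 48.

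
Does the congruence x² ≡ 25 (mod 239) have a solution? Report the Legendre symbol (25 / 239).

1

Reciprocity: 25 ≡ 1 and 239 ≡ 3 (mod 4), so (25/239) = +(239/25).
Reduce top mod 25: now compute (14/25).
Pull out 2: since 25 ≡ 1 (mod 8), (2/25) = +1.
Reciprocity: 7 ≡ 3 and 25 ≡ 1 (mod 4), so (7/25) = +(25/7).
Reduce top mod 7: now compute (4/7).
Pull out 2^2: since 7 ≡ 7 (mod 8), (2/7) = +1, so (2/7)^2 = +1.
Reached (1/7) = 1. Collecting the sign flips along the way, the symbol is +1.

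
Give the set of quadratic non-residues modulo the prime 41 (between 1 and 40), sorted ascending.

3, 6, 7, 11, 12, 13, 14, 15, 17, 19, 22, 24, 26, 27, 28, 29, 30, 34, 35, 38

Square k = 1,…,20 (k and 41−k give the same square):
1²=1, 2²=4, 3²=9, 4²=16, 5²=25, 6²=36, 7²≡8, 8²≡23, 9²≡40, 10²≡18, 11²≡39, 12²≡21, 13²≡5, 14²≡32, 15²≡20, 16²≡10, 17²≡2, 18²≡37, 19²≡33, 20²≡31 (mod 41).
The residues are {1, 2, 4, 5, 8, 9, 10, 16, 18, 20, 21, 23, 25, 31, 32, 33, 36, 37, 39, 40}; the non-residues are the remaining 20 nonzero classes.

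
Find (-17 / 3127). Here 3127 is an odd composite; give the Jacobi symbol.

First reduce: -17 ≡ 3110 (mod 3127).
Pull out 2: since 3127 ≡ 7 (mod 8), (2/3127) = +1.
Reciprocity: 1555 ≡ 3 and 3127 ≡ 3 (mod 4), so (1555/3127) = −(3127/1555).
Reduce top mod 1555: now compute (17/1555).
Reciprocity: 17 ≡ 1 and 1555 ≡ 3 (mod 4), so (17/1555) = +(1555/17).
Reduce top mod 17: now compute (8/17).
Pull out 2^3: since 17 ≡ 1 (mod 8), (2/17) = +1, so (2/17)^3 = +1.
Reached (1/17) = 1. Collecting the sign flips along the way, the symbol is -1.

-1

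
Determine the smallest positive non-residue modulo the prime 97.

5

(2/97) = +1, so 2 is a residue.
(3/97) = +1, so 3 is a residue.
(4/97) = +1, so 4 is a residue.
(5/97) = −1, so 5 is the smallest positive non-residue mod 97.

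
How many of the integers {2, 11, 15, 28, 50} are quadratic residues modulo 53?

3

(2/53) = -1 → non-residue.
(11/53) = +1 → QR.
(15/53) = +1 → QR.
(28/53) = +1 → QR.
(50/53) = -1 → non-residue.
Total quadratic residues among the 5: 3.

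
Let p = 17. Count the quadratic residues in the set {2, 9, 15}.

3

(2/17) = +1 → QR.
(9/17) = +1 → QR.
(15/17) = +1 → QR.
Total quadratic residues among the 3: 3.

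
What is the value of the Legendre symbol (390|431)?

Pull out 2: since 431 ≡ 7 (mod 8), (2/431) = +1.
Reciprocity: 195 ≡ 3 and 431 ≡ 3 (mod 4), so (195/431) = −(431/195).
Reduce top mod 195: now compute (41/195).
Reciprocity: 41 ≡ 1 and 195 ≡ 3 (mod 4), so (41/195) = +(195/41).
Reduce top mod 41: now compute (31/41).
Reciprocity: 31 ≡ 3 and 41 ≡ 1 (mod 4), so (31/41) = +(41/31).
Reduce top mod 31: now compute (10/31).
Pull out 2: since 31 ≡ 7 (mod 8), (2/31) = +1.
Reciprocity: 5 ≡ 1 and 31 ≡ 3 (mod 4), so (5/31) = +(31/5).
Reduce top mod 5: now compute (1/5).
Reached (1/5) = 1. Collecting the sign flips along the way, the symbol is -1.

-1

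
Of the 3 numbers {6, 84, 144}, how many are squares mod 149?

2

(6/149) = +1 → QR.
(84/149) = -1 → non-residue.
(144/149) = +1 → QR.
Total quadratic residues among the 3: 2.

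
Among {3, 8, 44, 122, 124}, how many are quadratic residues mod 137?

3

(3/137) = -1 → non-residue.
(8/137) = +1 → QR.
(44/137) = +1 → QR.
(122/137) = +1 → QR.
(124/137) = -1 → non-residue.
Total quadratic residues among the 5: 3.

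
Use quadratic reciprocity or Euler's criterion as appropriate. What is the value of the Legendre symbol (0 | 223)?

0

Top reduces to 0: gcd > 1, so the symbol is 0.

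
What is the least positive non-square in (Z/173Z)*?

(2/173) = −1, so 2 is the smallest positive non-residue mod 173.

2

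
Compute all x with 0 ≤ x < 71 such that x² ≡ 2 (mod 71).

Since 71 ≡ 3 (mod 4), a square root of 2 is 2^((71+1)/4) = 2^18 mod 71.
Repeated squaring: 2^2≡4, 2^4≡16, 2^8≡43, 2^16≡3 (mod 71).
2^18 = 2^(16+2) ≡ 12 (mod 71).
Check: 12² = 144 ≡ 2 (mod 71). The two roots are 12 and 59.

12, 59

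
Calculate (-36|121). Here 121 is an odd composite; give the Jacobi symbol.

1

First reduce: -36 ≡ 85 (mod 121).
Reciprocity: 85 ≡ 1 and 121 ≡ 1 (mod 4), so (85/121) = +(121/85).
Reduce top mod 85: now compute (36/85).
Pull out 2^2: since 85 ≡ 5 (mod 8), (2/85) = -1, so (2/85)^2 = +1.
Reciprocity: 9 ≡ 1 and 85 ≡ 1 (mod 4), so (9/85) = +(85/9).
Reduce top mod 9: now compute (4/9).
Pull out 2^2: since 9 ≡ 1 (mod 8), (2/9) = +1, so (2/9)^2 = +1.
Reached (1/9) = 1. Collecting the sign flips along the way, the symbol is +1.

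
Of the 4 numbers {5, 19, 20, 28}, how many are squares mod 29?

(5/29) = +1 → QR.
(19/29) = -1 → non-residue.
(20/29) = +1 → QR.
(28/29) = +1 → QR.
Total quadratic residues among the 4: 3.

3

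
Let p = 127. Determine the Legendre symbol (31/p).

Reciprocity: 31 ≡ 3 and 127 ≡ 3 (mod 4), so (31/127) = −(127/31).
Reduce top mod 31: now compute (3/31).
Reciprocity: 3 ≡ 3 and 31 ≡ 3 (mod 4), so (3/31) = −(31/3).
Reduce top mod 3: now compute (1/3).
Reached (1/3) = 1. Collecting the sign flips along the way, the symbol is +1.

1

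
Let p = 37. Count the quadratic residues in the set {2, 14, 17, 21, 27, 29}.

(2/37) = -1 → non-residue.
(14/37) = -1 → non-residue.
(17/37) = -1 → non-residue.
(21/37) = +1 → QR.
(27/37) = +1 → QR.
(29/37) = -1 → non-residue.
Total quadratic residues among the 6: 2.

2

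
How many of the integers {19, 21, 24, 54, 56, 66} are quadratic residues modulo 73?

(19/73) = +1 → QR.
(21/73) = -1 → non-residue.
(24/73) = +1 → QR.
(54/73) = +1 → QR.
(56/73) = -1 → non-residue.
(66/73) = -1 → non-residue.
Total quadratic residues among the 6: 3.

3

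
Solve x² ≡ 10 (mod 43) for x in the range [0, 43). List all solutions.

Since 43 ≡ 3 (mod 4), a square root of 10 is 10^((43+1)/4) = 10^11 mod 43.
Repeated squaring: 10^2≡14, 10^4≡24, 10^8≡17 (mod 43).
10^11 = 10^(8+2+1) ≡ 15 (mod 43).
Check: 15² = 225 ≡ 10 (mod 43). The two roots are 15 and 28.

15, 28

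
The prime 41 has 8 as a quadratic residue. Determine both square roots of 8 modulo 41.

7, 34

41 ≡ 1 (mod 4), so we find a root by search.
Trying successive values, 7² = 49 ≡ 8 (mod 41). The other root is 41 − 7 = 34.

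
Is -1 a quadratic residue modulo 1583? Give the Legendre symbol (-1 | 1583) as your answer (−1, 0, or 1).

-1

First reduce: -1 ≡ 1582 (mod 1583).
Pull out 2: since 1583 ≡ 7 (mod 8), (2/1583) = +1.
Reciprocity: 791 ≡ 3 and 1583 ≡ 3 (mod 4), so (791/1583) = −(1583/791).
Reduce top mod 791: now compute (1/791).
Reached (1/791) = 1. Collecting the sign flips along the way, the symbol is -1.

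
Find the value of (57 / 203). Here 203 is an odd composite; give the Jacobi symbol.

Reciprocity: 57 ≡ 1 and 203 ≡ 3 (mod 4), so (57/203) = +(203/57).
Reduce top mod 57: now compute (32/57).
Pull out 2^5: since 57 ≡ 1 (mod 8), (2/57) = +1, so (2/57)^5 = +1.
Reached (1/57) = 1. Collecting the sign flips along the way, the symbol is +1.

1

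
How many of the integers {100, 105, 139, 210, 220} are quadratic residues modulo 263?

3

(100/263) = +1 → QR.
(105/263) = +1 → QR.
(139/263) = -1 → non-residue.
(210/263) = +1 → QR.
(220/263) = -1 → non-residue.
Total quadratic residues among the 5: 3.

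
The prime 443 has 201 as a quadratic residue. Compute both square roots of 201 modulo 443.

212, 231

Since 443 ≡ 3 (mod 4), a square root of 201 is 201^((443+1)/4) = 201^111 mod 443.
Repeated squaring: 201^2≡88, 201^4≡213, 201^8≡183, 201^16≡264, 201^32≡145, 201^64≡204 (mod 443).
201^111 = 201^(64+32+8+4+2+1) ≡ 231 (mod 443).
Check: 231² = 53361 ≡ 201 (mod 443). The two roots are 212 and 231.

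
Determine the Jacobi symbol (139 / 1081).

Reciprocity: 139 ≡ 3 and 1081 ≡ 1 (mod 4), so (139/1081) = +(1081/139).
Reduce top mod 139: now compute (108/139).
Pull out 2^2: since 139 ≡ 3 (mod 8), (2/139) = -1, so (2/139)^2 = +1.
Reciprocity: 27 ≡ 3 and 139 ≡ 3 (mod 4), so (27/139) = −(139/27).
Reduce top mod 27: now compute (4/27).
Pull out 2^2: since 27 ≡ 3 (mod 8), (2/27) = -1, so (2/27)^2 = +1.
Reached (1/27) = 1. Collecting the sign flips along the way, the symbol is -1.

-1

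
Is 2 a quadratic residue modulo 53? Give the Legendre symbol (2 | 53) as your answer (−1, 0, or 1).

-1

Euler's criterion: (2/53) ≡ 2^26 (mod 53).
2^2 ≡ 4 (mod 53)
2^4 ≡ 16 (mod 53)
2^8 ≡ 44 (mod 53)
2^16 ≡ 28 (mod 53)
2^26 = 2^(16+8+2) ≡ 52 (mod 53).
Result is 52 ≡ −1, so (2/53) = −1.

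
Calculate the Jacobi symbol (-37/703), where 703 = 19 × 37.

First reduce: -37 ≡ 666 (mod 703).
Pull out 2: since 703 ≡ 7 (mod 8), (2/703) = +1.
Reciprocity: 333 ≡ 1 and 703 ≡ 3 (mod 4), so (333/703) = +(703/333).
Reduce top mod 333: now compute (37/333).
Reciprocity: 37 ≡ 1 and 333 ≡ 1 (mod 4), so (37/333) = +(333/37).
Reduce top mod 37: now compute (0/37).
Top reduces to 0: gcd > 1, so the symbol is 0.

0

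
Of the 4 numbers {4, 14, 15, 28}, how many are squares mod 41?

(4/41) = +1 → QR.
(14/41) = -1 → non-residue.
(15/41) = -1 → non-residue.
(28/41) = -1 → non-residue.
Total quadratic residues among the 4: 1.

1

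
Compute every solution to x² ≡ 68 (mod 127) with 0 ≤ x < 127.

Since 127 ≡ 3 (mod 4), a square root of 68 is 68^((127+1)/4) = 68^32 mod 127.
Repeated squaring: 68^2≡52, 68^4≡37, 68^8≡99, 68^16≡22, 68^32≡103 (mod 127).
68^32 = 68^(32) ≡ 103 (mod 127).
Check: 103² = 10609 ≡ 68 (mod 127). The two roots are 24 and 103.

24, 103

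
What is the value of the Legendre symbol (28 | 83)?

1

Pull out 2^2: since 83 ≡ 3 (mod 8), (2/83) = -1, so (2/83)^2 = +1.
Reciprocity: 7 ≡ 3 and 83 ≡ 3 (mod 4), so (7/83) = −(83/7).
Reduce top mod 7: now compute (6/7).
Pull out 2: since 7 ≡ 7 (mod 8), (2/7) = +1.
Reciprocity: 3 ≡ 3 and 7 ≡ 3 (mod 4), so (3/7) = −(7/3).
Reduce top mod 3: now compute (1/3).
Reached (1/3) = 1. Collecting the sign flips along the way, the symbol is +1.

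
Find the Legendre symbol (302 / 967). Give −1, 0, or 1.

Euler's criterion: (302/967) ≡ 302^483 (mod 967).
302^2 ≡ 306 (mod 967)
302^4 ≡ 804 (mod 967)
302^8 ≡ 460 (mod 967)
302^16 ≡ 794 (mod 967)
302^32 ≡ 919 (mod 967)
302^64 ≡ 370 (mod 967)
302^128 ≡ 553 (mod 967)
302^256 ≡ 237 (mod 967)
302^483 = 302^(256+128+64+32+2+1) ≡ 1 (mod 967).
Result is 1, so (302/967) = 1.

1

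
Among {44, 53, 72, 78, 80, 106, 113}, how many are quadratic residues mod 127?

(44/127) = +1 → QR.
(53/127) = -1 → non-residue.
(72/127) = +1 → QR.
(78/127) = -1 → non-residue.
(80/127) = -1 → non-residue.
(106/127) = -1 → non-residue.
(113/127) = +1 → QR.
Total quadratic residues among the 7: 3.

3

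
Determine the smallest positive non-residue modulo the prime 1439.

7

(2/1439) = +1, so 2 is a residue.
(3/1439) = +1, so 3 is a residue.
(4/1439) = +1, so 4 is a residue.
(5/1439) = +1, so 5 is a residue.
(6/1439) = +1, so 6 is a residue.
(7/1439) = −1, so 7 is the smallest positive non-residue mod 1439.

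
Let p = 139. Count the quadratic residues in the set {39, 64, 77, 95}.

(39/139) = -1 → non-residue.
(64/139) = +1 → QR.
(77/139) = +1 → QR.
(95/139) = -1 → non-residue.
Total quadratic residues among the 4: 2.

2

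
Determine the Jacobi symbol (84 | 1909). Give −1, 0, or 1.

-1

Pull out 2^2: since 1909 ≡ 5 (mod 8), (2/1909) = -1, so (2/1909)^2 = +1.
Reciprocity: 21 ≡ 1 and 1909 ≡ 1 (mod 4), so (21/1909) = +(1909/21).
Reduce top mod 21: now compute (19/21).
Reciprocity: 19 ≡ 3 and 21 ≡ 1 (mod 4), so (19/21) = +(21/19).
Reduce top mod 19: now compute (2/19).
Pull out 2: since 19 ≡ 3 (mod 8), (2/19) = -1.
Reached (1/19) = 1. Collecting the sign flips along the way, the symbol is -1.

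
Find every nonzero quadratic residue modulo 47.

1,2,3,4,6,7,8,9,12,14,16,17,18,21,24,25,27,28,32,34,36,37,42

Square k = 1,…,23 (k and 47−k give the same square):
1²=1, 2²=4, 3²=9, 4²=16, 5²=25, 6²=36, 7²≡2, 8²≡17, 9²≡34, 10²≡6, 11²≡27, 12²≡3, 13²≡28, 14²≡8, 15²≡37, 16²≡21, 17²≡7, 18²≡42, 19²≡32, 20²≡24, 21²≡18, 22²≡14, 23²≡12 (mod 47).
So the quadratic residues mod 47 are {1, 2, 3, 4, 6, 7, 8, 9, 12, 14, 16, 17, 18, 21, 24, 25, 27, 28, 32, 34, 36, 37, 42}.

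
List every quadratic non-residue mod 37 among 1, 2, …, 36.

Square k = 1,…,18 (k and 37−k give the same square):
1²=1, 2²=4, 3²=9, 4²=16, 5²=25, 6²=36, 7²≡12, 8²≡27, 9²≡7, 10²≡26, 11²≡10, 12²≡33, 13²≡21, 14²≡11, 15²≡3, 16²≡34, 17²≡30, 18²≡28 (mod 37).
The residues are {1, 3, 4, 7, 9, 10, 11, 12, 16, 21, 25, 26, 27, 28, 30, 33, 34, 36}; the non-residues are the remaining 18 nonzero classes.

2, 5, 6, 8, 13, 14, 15, 17, 18, 19, 20, 22, 23, 24, 29, 31, 32, 35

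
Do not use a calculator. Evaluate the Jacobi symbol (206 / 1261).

-1

Pull out 2: since 1261 ≡ 5 (mod 8), (2/1261) = -1.
Reciprocity: 103 ≡ 3 and 1261 ≡ 1 (mod 4), so (103/1261) = +(1261/103).
Reduce top mod 103: now compute (25/103).
Reciprocity: 25 ≡ 1 and 103 ≡ 3 (mod 4), so (25/103) = +(103/25).
Reduce top mod 25: now compute (3/25).
Reciprocity: 3 ≡ 3 and 25 ≡ 1 (mod 4), so (3/25) = +(25/3).
Reduce top mod 3: now compute (1/3).
Reached (1/3) = 1. Collecting the sign flips along the way, the symbol is -1.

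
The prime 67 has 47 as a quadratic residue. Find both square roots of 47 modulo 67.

Since 67 ≡ 3 (mod 4), a square root of 47 is 47^((67+1)/4) = 47^17 mod 67.
Repeated squaring: 47^2≡65, 47^4≡4, 47^8≡16, 47^16≡55 (mod 67).
47^17 = 47^(16+1) ≡ 39 (mod 67).
Check: 39² = 1521 ≡ 47 (mod 67). The two roots are 28 and 39.

28, 39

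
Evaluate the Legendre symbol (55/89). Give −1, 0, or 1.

1

Reciprocity: 55 ≡ 3 and 89 ≡ 1 (mod 4), so (55/89) = +(89/55).
Reduce top mod 55: now compute (34/55).
Pull out 2: since 55 ≡ 7 (mod 8), (2/55) = +1.
Reciprocity: 17 ≡ 1 and 55 ≡ 3 (mod 4), so (17/55) = +(55/17).
Reduce top mod 17: now compute (4/17).
Pull out 2^2: since 17 ≡ 1 (mod 8), (2/17) = +1, so (2/17)^2 = +1.
Reached (1/17) = 1. Collecting the sign flips along the way, the symbol is +1.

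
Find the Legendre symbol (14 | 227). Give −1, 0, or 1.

-1

Euler's criterion: (14/227) ≡ 14^113 (mod 227).
14^2 ≡ 196 (mod 227)
14^4 ≡ 53 (mod 227)
14^8 ≡ 85 (mod 227)
14^16 ≡ 188 (mod 227)
14^32 ≡ 159 (mod 227)
14^64 ≡ 84 (mod 227)
14^113 = 14^(64+32+16+1) ≡ 226 (mod 227).
Result is 226 ≡ −1, so (14/227) = −1.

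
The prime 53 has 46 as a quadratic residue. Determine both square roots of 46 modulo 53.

53 ≡ 1 (mod 4), so we find a root by search.
Trying successive values, 24² = 576 ≡ 46 (mod 53). The other root is 53 − 24 = 29.

24, 29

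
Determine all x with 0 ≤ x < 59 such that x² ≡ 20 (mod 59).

Since 59 ≡ 3 (mod 4), a square root of 20 is 20^((59+1)/4) = 20^15 mod 59.
Repeated squaring: 20^2≡46, 20^4≡51, 20^8≡5 (mod 59).
20^15 = 20^(8+4+2+1) ≡ 16 (mod 59).
Check: 16² = 256 ≡ 20 (mod 59). The two roots are 16 and 43.

16, 43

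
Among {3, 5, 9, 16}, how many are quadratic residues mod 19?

(3/19) = -1 → non-residue.
(5/19) = +1 → QR.
(9/19) = +1 → QR.
(16/19) = +1 → QR.
Total quadratic residues among the 4: 3.

3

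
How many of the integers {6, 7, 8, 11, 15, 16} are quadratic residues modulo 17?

(6/17) = -1 → non-residue.
(7/17) = -1 → non-residue.
(8/17) = +1 → QR.
(11/17) = -1 → non-residue.
(15/17) = +1 → QR.
(16/17) = +1 → QR.
Total quadratic residues among the 6: 3.

3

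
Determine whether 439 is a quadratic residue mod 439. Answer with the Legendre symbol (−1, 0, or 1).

0

First reduce: 439 ≡ 0 (mod 439).
Top reduces to 0: gcd > 1, so the symbol is 0.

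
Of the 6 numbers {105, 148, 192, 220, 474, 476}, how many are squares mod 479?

(105/479) = +1 → QR.
(148/479) = -1 → non-residue.
(192/479) = +1 → QR.
(220/479) = +1 → QR.
(474/479) = -1 → non-residue.
(476/479) = -1 → non-residue.
Total quadratic residues among the 6: 3.

3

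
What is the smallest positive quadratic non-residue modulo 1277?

(2/1277) = −1, so 2 is the smallest positive non-residue mod 1277.

2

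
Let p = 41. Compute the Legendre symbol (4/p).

Euler's criterion: (4/41) ≡ 4^20 (mod 41).
4^2 ≡ 16 (mod 41)
4^4 ≡ 10 (mod 41)
4^8 ≡ 18 (mod 41)
4^16 ≡ 37 (mod 41)
4^20 = 4^(16+4) ≡ 1 (mod 41).
Result is 1, so (4/41) = 1.

1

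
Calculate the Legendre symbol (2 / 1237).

Pull out 2: since 1237 ≡ 5 (mod 8), (2/1237) = -1.
Reached (1/1237) = 1. Collecting the sign flips along the way, the symbol is -1.

-1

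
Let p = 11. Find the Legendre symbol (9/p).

1

Reciprocity: 9 ≡ 1 and 11 ≡ 3 (mod 4), so (9/11) = +(11/9).
Reduce top mod 9: now compute (2/9).
Pull out 2: since 9 ≡ 1 (mod 8), (2/9) = +1.
Reached (1/9) = 1. Collecting the sign flips along the way, the symbol is +1.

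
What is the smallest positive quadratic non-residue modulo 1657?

(2/1657) = +1, so 2 is a residue.
(3/1657) = +1, so 3 is a residue.
(4/1657) = +1, so 4 is a residue.
(5/1657) = −1, so 5 is the smallest positive non-residue mod 1657.

5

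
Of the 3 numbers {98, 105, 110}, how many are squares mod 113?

(98/113) = +1 → QR.
(105/113) = +1 → QR.
(110/113) = -1 → non-residue.
Total quadratic residues among the 3: 2.

2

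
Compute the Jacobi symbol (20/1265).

0

Pull out 2^2: since 1265 ≡ 1 (mod 8), (2/1265) = +1, so (2/1265)^2 = +1.
Reciprocity: 5 ≡ 1 and 1265 ≡ 1 (mod 4), so (5/1265) = +(1265/5).
Reduce top mod 5: now compute (0/5).
Top reduces to 0: gcd > 1, so the symbol is 0.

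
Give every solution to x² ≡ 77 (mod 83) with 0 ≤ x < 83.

Since 83 ≡ 3 (mod 4), a square root of 77 is 77^((83+1)/4) = 77^21 mod 83.
Repeated squaring: 77^2≡36, 77^4≡51, 77^8≡28, 77^16≡37 (mod 83).
77^21 = 77^(16+4+1) ≡ 49 (mod 83).
Check: 49² = 2401 ≡ 77 (mod 83). The two roots are 34 and 49.

34, 49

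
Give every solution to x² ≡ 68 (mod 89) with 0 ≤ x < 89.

35, 54

89 ≡ 1 (mod 4), so we find a root by search.
Trying successive values, 35² = 1225 ≡ 68 (mod 89). The other root is 89 − 35 = 54.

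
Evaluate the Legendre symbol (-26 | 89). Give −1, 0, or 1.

-1

First reduce: -26 ≡ 63 (mod 89).
Reciprocity: 63 ≡ 3 and 89 ≡ 1 (mod 4), so (63/89) = +(89/63).
Reduce top mod 63: now compute (26/63).
Pull out 2: since 63 ≡ 7 (mod 8), (2/63) = +1.
Reciprocity: 13 ≡ 1 and 63 ≡ 3 (mod 4), so (13/63) = +(63/13).
Reduce top mod 13: now compute (11/13).
Reciprocity: 11 ≡ 3 and 13 ≡ 1 (mod 4), so (11/13) = +(13/11).
Reduce top mod 11: now compute (2/11).
Pull out 2: since 11 ≡ 3 (mod 8), (2/11) = -1.
Reached (1/11) = 1. Collecting the sign flips along the way, the symbol is -1.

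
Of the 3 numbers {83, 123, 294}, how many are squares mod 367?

(83/367) = +1 → QR.
(123/367) = -1 → non-residue.
(294/367) = -1 → non-residue.
Total quadratic residues among the 3: 1.

1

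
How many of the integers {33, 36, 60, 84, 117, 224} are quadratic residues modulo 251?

(33/251) = -1 → non-residue.
(36/251) = +1 → QR.
(60/251) = +1 → QR.
(84/251) = +1 → QR.
(117/251) = +1 → QR.
(224/251) = -1 → non-residue.
Total quadratic residues among the 6: 4.

4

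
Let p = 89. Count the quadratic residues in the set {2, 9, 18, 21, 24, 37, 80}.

(2/89) = +1 → QR.
(9/89) = +1 → QR.
(18/89) = +1 → QR.
(21/89) = +1 → QR.
(24/89) = -1 → non-residue.
(37/89) = -1 → non-residue.
(80/89) = +1 → QR.
Total quadratic residues among the 7: 5.

5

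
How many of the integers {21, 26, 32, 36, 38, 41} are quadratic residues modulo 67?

(21/67) = +1 → QR.
(26/67) = +1 → QR.
(32/67) = -1 → non-residue.
(36/67) = +1 → QR.
(38/67) = -1 → non-residue.
(41/67) = -1 → non-residue.
Total quadratic residues among the 6: 3.

3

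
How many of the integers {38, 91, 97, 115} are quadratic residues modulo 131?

2

(38/131) = +1 → QR.
(91/131) = +1 → QR.
(97/131) = -1 → non-residue.
(115/131) = -1 → non-residue.
Total quadratic residues among the 4: 2.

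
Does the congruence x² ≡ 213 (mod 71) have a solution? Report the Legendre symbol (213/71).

0

First reduce: 213 ≡ 0 (mod 71).
Top reduces to 0: gcd > 1, so the symbol is 0.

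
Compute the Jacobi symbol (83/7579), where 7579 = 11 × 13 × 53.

Reciprocity: 83 ≡ 3 and 7579 ≡ 3 (mod 4), so (83/7579) = −(7579/83).
Reduce top mod 83: now compute (26/83).
Pull out 2: since 83 ≡ 3 (mod 8), (2/83) = -1.
Reciprocity: 13 ≡ 1 and 83 ≡ 3 (mod 4), so (13/83) = +(83/13).
Reduce top mod 13: now compute (5/13).
Reciprocity: 5 ≡ 1 and 13 ≡ 1 (mod 4), so (5/13) = +(13/5).
Reduce top mod 5: now compute (3/5).
Reciprocity: 3 ≡ 3 and 5 ≡ 1 (mod 4), so (3/5) = +(5/3).
Reduce top mod 3: now compute (2/3).
Pull out 2: since 3 ≡ 3 (mod 8), (2/3) = -1.
Reached (1/3) = 1. Collecting the sign flips along the way, the symbol is -1.

-1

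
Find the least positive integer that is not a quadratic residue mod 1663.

(2/1663) = +1, so 2 is a residue.
(3/1663) = −1, so 3 is the smallest positive non-residue mod 1663.

3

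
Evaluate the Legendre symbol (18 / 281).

1

Euler's criterion: (18/281) ≡ 18^140 (mod 281).
18^2 ≡ 43 (mod 281)
18^4 ≡ 163 (mod 281)
18^8 ≡ 155 (mod 281)
18^16 ≡ 140 (mod 281)
18^32 ≡ 211 (mod 281)
18^64 ≡ 123 (mod 281)
18^128 ≡ 236 (mod 281)
18^140 = 18^(128+8+4) ≡ 1 (mod 281).
Result is 1, so (18/281) = 1.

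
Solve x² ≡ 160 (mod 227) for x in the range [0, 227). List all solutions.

Since 227 ≡ 3 (mod 4), a square root of 160 is 160^((227+1)/4) = 160^57 mod 227.
Repeated squaring: 160^2≡176, 160^4≡104, 160^8≡147, 160^16≡44, 160^32≡120 (mod 227).
160^57 = 160^(32+16+8+1) ≡ 29 (mod 227).
Check: 29² = 841 ≡ 160 (mod 227). The two roots are 29 and 198.

29, 198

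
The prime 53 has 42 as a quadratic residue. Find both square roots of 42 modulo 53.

53 ≡ 1 (mod 4), so we find a root by search.
Trying successive values, 25² = 625 ≡ 42 (mod 53). The other root is 53 − 25 = 28.

25, 28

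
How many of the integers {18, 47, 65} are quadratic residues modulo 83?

1

(18/83) = -1 → non-residue.
(47/83) = -1 → non-residue.
(65/83) = +1 → QR.
Total quadratic residues among the 3: 1.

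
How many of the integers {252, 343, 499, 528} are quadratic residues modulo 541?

(252/541) = +1 → QR.
(343/541) = +1 → QR.
(499/541) = -1 → non-residue.
(528/541) = -1 → non-residue.
Total quadratic residues among the 4: 2.

2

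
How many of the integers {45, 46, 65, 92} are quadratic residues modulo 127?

0

(45/127) = -1 → non-residue.
(46/127) = -1 → non-residue.
(65/127) = -1 → non-residue.
(92/127) = -1 → non-residue.
Total quadratic residues among the 4: 0.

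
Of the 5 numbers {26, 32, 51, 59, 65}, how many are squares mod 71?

1

(26/71) = -1 → non-residue.
(32/71) = +1 → QR.
(51/71) = -1 → non-residue.
(59/71) = -1 → non-residue.
(65/71) = -1 → non-residue.
Total quadratic residues among the 5: 1.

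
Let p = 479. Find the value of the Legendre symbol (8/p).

1

Pull out 2^3: since 479 ≡ 7 (mod 8), (2/479) = +1, so (2/479)^3 = +1.
Reached (1/479) = 1. Collecting the sign flips along the way, the symbol is +1.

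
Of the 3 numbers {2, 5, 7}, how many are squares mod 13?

0

(2/13) = -1 → non-residue.
(5/13) = -1 → non-residue.
(7/13) = -1 → non-residue.
Total quadratic residues among the 3: 0.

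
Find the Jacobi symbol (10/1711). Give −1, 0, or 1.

1

Pull out 2: since 1711 ≡ 7 (mod 8), (2/1711) = +1.
Reciprocity: 5 ≡ 1 and 1711 ≡ 3 (mod 4), so (5/1711) = +(1711/5).
Reduce top mod 5: now compute (1/5).
Reached (1/5) = 1. Collecting the sign flips along the way, the symbol is +1.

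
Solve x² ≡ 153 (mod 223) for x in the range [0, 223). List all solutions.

61, 162

Since 223 ≡ 3 (mod 4), a square root of 153 is 153^((223+1)/4) = 153^56 mod 223.
Repeated squaring: 153^2≡217, 153^4≡36, 153^8≡181, 153^16≡203, 153^32≡177 (mod 223).
153^56 = 153^(32+16+8) ≡ 162 (mod 223).
Check: 162² = 26244 ≡ 153 (mod 223). The two roots are 61 and 162.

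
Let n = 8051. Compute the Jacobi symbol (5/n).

Reciprocity: 5 ≡ 1 and 8051 ≡ 3 (mod 4), so (5/8051) = +(8051/5).
Reduce top mod 5: now compute (1/5).
Reached (1/5) = 1. Collecting the sign flips along the way, the symbol is +1.

1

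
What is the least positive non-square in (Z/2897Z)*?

3

(2/2897) = +1, so 2 is a residue.
(3/2897) = −1, so 3 is the smallest positive non-residue mod 2897.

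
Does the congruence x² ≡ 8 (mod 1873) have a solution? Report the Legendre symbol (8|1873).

1

Pull out 2^3: since 1873 ≡ 1 (mod 8), (2/1873) = +1, so (2/1873)^3 = +1.
Reached (1/1873) = 1. Collecting the sign flips along the way, the symbol is +1.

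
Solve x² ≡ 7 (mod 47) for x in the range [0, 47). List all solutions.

17, 30

Since 47 ≡ 3 (mod 4), a square root of 7 is 7^((47+1)/4) = 7^12 mod 47.
Repeated squaring: 7^2≡2, 7^4≡4, 7^8≡16 (mod 47).
7^12 = 7^(8+4) ≡ 17 (mod 47).
Check: 17² = 289 ≡ 7 (mod 47). The two roots are 17 and 30.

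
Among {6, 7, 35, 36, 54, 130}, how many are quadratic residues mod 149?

(6/149) = +1 → QR.
(7/149) = +1 → QR.
(35/149) = +1 → QR.
(36/149) = +1 → QR.
(54/149) = +1 → QR.
(130/149) = +1 → QR.
Total quadratic residues among the 6: 6.

6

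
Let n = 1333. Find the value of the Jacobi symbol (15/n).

-1

Reciprocity: 15 ≡ 3 and 1333 ≡ 1 (mod 4), so (15/1333) = +(1333/15).
Reduce top mod 15: now compute (13/15).
Reciprocity: 13 ≡ 1 and 15 ≡ 3 (mod 4), so (13/15) = +(15/13).
Reduce top mod 13: now compute (2/13).
Pull out 2: since 13 ≡ 5 (mod 8), (2/13) = -1.
Reached (1/13) = 1. Collecting the sign flips along the way, the symbol is -1.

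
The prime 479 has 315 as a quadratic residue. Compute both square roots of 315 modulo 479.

Since 479 ≡ 3 (mod 4), a square root of 315 is 315^((479+1)/4) = 315^120 mod 479.
Repeated squaring: 315^2≡72, 315^4≡394, 315^8≡40, 315^16≡163, 315^32≡224, 315^64≡360 (mod 479).
315^120 = 315^(64+32+16+8) ≡ 366 (mod 479).
Check: 366² = 133956 ≡ 315 (mod 479). The two roots are 113 and 366.

113, 366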